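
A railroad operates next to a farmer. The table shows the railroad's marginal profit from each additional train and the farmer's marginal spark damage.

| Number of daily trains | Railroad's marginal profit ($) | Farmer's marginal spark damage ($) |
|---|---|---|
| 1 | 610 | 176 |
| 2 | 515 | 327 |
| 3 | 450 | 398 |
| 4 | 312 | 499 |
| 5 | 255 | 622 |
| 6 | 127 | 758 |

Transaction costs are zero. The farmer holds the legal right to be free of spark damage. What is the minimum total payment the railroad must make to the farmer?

$901

Efficient level: marginal profit ≥ marginal spark damage through level 3, so k* = 3.
With the farmer holding the right, the railroad must at least compensate total damage at k*: 176 + 327 + 398 = 901.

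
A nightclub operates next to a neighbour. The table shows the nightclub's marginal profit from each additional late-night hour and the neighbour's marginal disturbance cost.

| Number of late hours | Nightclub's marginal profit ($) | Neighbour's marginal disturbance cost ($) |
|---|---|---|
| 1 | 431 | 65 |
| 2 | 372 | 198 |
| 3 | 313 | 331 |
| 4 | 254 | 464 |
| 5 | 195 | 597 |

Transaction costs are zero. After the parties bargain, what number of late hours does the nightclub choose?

2

Bargaining reaches the level where marginal profit last exceeds marginal disturbance cost.
That holds through level 2 (372 ≥ 198) but not at 3 (313 < 331).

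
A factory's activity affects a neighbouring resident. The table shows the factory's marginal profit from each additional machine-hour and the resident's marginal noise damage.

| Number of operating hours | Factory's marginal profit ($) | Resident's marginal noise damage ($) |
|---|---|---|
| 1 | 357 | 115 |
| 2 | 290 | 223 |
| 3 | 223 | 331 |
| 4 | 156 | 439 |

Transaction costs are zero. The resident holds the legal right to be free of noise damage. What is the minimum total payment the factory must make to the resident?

$338

Efficient level: marginal profit ≥ marginal noise damage through level 2, so k* = 2.
With the resident holding the right, the factory must at least compensate total damage at k*: 115 + 223 = 338.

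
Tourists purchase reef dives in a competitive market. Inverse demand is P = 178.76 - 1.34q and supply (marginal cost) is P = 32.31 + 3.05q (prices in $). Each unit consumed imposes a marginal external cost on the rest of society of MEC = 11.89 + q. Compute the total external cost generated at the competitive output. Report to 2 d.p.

Market equilibrium (private): 32.31 + 3.05q = 178.76 - 1.34q → q_m = 33.3599.
Total external cost = ∫₀^{q_m} (11.89 + 1.00q) dq = 11.89×33.3599 + ½×1.00×33.3599² = 953.0907.

$953.09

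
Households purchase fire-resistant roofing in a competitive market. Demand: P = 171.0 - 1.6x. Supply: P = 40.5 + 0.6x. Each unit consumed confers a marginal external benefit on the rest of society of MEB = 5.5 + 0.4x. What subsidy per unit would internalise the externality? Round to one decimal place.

Social marginal benefit = demand + MEB = 176.5 - 1.2x.
Set SMB = MC: 176.5 - 1.2x = 40.5 + 0.6x → x* = 75.5556.
The Pigouvian subsidy equals MEB at x*: 5.5 + 0.4×75.5556 = 35.7222.

subsidy = 35.7 per unit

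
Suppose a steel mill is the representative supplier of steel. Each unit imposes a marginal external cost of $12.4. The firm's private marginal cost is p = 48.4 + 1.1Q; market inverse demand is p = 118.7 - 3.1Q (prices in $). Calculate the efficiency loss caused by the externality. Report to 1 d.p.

Market equilibrium (private): 48.4 + 1.1Q = 118.7 - 3.1Q → Q_m = 16.7381.
Social marginal cost = private MC + MEC = 60.8 + 1.1Q.
Set SMC = demand: 60.8 + 1.1Q = 118.7 - 3.1Q → Q* = 13.7857.
Between Q* and Q_m the wedge SMC − demand runs linearly from 0 to MEC(Q_m), so the loss is a triangle.
DWL = ½ × 2.9524 × 12.4000 = 18.3049.

DWL = $18.3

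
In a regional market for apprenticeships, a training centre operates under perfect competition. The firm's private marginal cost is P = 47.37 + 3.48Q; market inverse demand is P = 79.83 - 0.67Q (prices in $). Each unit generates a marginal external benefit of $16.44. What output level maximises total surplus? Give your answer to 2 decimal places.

Q* = 11.78

Social marginal cost = private MC − MEB = 30.93 + 3.48Q.
Set SMC = demand: 30.93 + 3.48Q = 79.83 - 0.67Q → Q* = 11.7831.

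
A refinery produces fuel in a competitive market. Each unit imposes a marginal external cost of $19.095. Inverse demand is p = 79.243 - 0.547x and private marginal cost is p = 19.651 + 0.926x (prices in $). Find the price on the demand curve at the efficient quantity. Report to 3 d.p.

Social marginal cost = private MC + MEC = 38.746 + 0.926x.
Set SMC = demand: 38.746 + 0.926x = 79.243 - 0.547x → x* = 27.4929.
Consumer price on the demand curve at x*: 79.243 − 0.547×27.4929 = 64.2044.

P = $64.204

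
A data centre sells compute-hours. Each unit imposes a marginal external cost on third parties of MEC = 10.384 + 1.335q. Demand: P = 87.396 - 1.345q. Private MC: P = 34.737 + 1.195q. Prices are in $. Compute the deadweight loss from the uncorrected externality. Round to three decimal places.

Market equilibrium (private): 34.737 + 1.195q = 87.396 - 1.345q → q_m = 20.7319.
Social marginal cost = private MC + MEC = 45.121 + 2.530q.
Set SMC = demand: 45.121 + 2.530q = 87.396 - 1.345q → q* = 10.9097.
Between q* and q_m the wedge SMC − demand runs linearly from 0 to MEC(q_m), so the loss is a triangle.
DWL = ½ × 9.8222 × 38.0611 = 186.9219.

DWL = $186.922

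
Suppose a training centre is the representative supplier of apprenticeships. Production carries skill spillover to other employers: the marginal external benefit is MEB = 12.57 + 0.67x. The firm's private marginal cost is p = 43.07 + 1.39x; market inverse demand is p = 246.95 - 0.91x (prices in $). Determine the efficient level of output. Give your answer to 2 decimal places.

x* = 132.79

Social marginal cost = private MC − MEB = 30.50 + 0.72x.
Set SMC = demand: 30.50 + 0.72x = 246.95 - 0.91x → x* = 132.7914.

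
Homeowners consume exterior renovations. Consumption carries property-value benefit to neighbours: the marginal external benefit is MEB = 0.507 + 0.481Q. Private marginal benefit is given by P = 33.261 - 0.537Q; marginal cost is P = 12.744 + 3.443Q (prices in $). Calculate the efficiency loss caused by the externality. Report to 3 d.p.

Market equilibrium (private): 12.744 + 3.443Q = 33.261 - 0.537Q → Q_m = 5.1550.
Social marginal benefit = demand + MEB = 33.768 - 0.056Q.
Set SMB = MC: 33.768 - 0.056Q = 12.744 + 3.443Q → Q* = 6.0086.
Between Q* and Q_m the wedge SMB − MC runs linearly from 0 to MEB(Q_m), so the loss is a triangle.
DWL = ½ × 0.8536 × 2.9866 = 1.2747.

DWL = $1.275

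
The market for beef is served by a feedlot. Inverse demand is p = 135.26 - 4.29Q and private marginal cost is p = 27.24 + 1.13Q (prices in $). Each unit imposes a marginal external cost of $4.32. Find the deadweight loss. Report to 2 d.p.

DWL = $1.72

Market equilibrium (private): 27.24 + 1.13Q = 135.26 - 4.29Q → Q_m = 19.9299.
Social marginal cost = private MC + MEC = 31.56 + 1.13Q.
Set SMC = demand: 31.56 + 1.13Q = 135.26 - 4.29Q → Q* = 19.1328.
Between Q* and Q_m the wedge SMC − demand runs linearly from 0 to MEC(Q_m), so the loss is a triangle.
DWL = ½ × 0.7971 × 4.3200 = 1.7217.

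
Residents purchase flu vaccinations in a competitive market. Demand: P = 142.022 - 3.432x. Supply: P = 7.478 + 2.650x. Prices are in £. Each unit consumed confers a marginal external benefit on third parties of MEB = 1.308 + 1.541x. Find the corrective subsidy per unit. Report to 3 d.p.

Social marginal benefit = demand + MEB = 143.330 - 1.891x.
Set SMB = MC: 143.330 - 1.891x = 7.478 + 2.650x → x* = 29.9168.
The Pigouvian subsidy equals MEB at x*: 1.308 + 1.541×29.9168 = 47.4098.

subsidy = £47.410 per unit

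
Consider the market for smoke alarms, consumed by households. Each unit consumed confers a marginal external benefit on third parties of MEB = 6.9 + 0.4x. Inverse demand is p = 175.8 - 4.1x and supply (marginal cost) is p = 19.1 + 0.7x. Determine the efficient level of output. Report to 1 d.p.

x* = 37.2

Social marginal benefit = demand + MEB = 182.7 - 3.7x.
Set SMB = MC: 182.7 - 3.7x = 19.1 + 0.7x → x* = 37.1818.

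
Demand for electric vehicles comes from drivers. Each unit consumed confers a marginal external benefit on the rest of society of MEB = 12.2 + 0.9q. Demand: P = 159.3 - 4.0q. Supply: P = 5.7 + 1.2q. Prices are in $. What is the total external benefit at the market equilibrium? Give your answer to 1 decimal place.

Market equilibrium (private): 5.7 + 1.2q = 159.3 - 4.0q → q_m = 29.5385.
Total external benefit = ∫₀^{q_m} (12.2 + 0.9q) dq = 12.2×29.5385 + ½×0.9×29.5385² = 753.0050.

$753.0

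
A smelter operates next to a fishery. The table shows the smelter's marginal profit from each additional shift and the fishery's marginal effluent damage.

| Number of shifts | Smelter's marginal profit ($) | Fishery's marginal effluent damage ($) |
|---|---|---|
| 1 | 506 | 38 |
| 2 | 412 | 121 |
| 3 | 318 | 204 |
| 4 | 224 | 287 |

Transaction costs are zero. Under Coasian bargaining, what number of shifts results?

Bargaining reaches the level where marginal profit last exceeds marginal effluent damage.
That holds through level 3 (318 ≥ 204) but not at 4 (224 < 287).

3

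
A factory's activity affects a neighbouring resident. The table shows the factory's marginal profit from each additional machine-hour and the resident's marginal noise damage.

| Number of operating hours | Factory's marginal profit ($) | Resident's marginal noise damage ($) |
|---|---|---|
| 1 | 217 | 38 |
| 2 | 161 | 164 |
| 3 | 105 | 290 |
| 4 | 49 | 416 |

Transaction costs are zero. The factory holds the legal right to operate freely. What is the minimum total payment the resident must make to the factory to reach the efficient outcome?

Left alone the factory would choose level 4 (marginal profit stays positive).
Efficient level: k* = 1 (marginal profit ≥ marginal noise damage through 1).
The resident must at least cover the factory's forgone profit from cutting 4→1: 161 + 105 + 49 = 315.

$315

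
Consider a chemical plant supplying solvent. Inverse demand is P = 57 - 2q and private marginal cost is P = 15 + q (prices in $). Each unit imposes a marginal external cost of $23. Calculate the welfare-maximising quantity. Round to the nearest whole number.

Social marginal cost = private MC + MEC = 38 + q.
Set SMC = demand: 38 + q = 57 - 2q → q* = 6.3333.

q* = 6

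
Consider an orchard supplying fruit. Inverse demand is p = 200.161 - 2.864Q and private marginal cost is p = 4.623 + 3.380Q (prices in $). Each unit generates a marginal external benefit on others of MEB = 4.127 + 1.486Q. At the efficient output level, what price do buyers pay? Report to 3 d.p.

Social marginal cost = private MC − MEB = 0.496 + 1.894Q.
Set SMC = demand: 0.496 + 1.894Q = 200.161 - 2.864Q → Q* = 41.9641.
Consumer price on the demand curve at Q*: 200.161 − 2.864×41.9641 = 79.9758.

P = $79.976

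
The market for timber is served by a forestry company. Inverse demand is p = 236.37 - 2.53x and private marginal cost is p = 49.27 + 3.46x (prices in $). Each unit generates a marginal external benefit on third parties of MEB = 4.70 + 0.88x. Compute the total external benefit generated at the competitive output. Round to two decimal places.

$576.09

Market equilibrium (private): 49.27 + 3.46x = 236.37 - 2.53x → x_m = 31.2354.
Total external benefit = ∫₀^{x_m} (4.70 + 0.88x) dx = 4.70×31.2354 + ½×0.88×31.2354² = 576.0925.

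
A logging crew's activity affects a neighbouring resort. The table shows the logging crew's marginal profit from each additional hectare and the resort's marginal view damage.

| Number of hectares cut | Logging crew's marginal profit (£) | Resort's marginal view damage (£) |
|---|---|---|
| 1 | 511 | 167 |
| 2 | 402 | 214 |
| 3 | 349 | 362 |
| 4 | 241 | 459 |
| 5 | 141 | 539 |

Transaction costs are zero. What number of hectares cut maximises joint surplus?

Bargaining reaches the level where marginal profit last exceeds marginal view damage.
That holds through level 2 (402 ≥ 214) but not at 3 (349 < 362).

2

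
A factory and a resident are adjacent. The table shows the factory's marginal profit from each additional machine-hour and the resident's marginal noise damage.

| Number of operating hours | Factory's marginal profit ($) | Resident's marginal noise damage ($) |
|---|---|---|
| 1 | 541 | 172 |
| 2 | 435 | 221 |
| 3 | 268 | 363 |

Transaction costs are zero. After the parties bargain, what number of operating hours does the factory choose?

Bargaining reaches the level where marginal profit last exceeds marginal noise damage.
That holds through level 2 (435 ≥ 221) but not at 3 (268 < 363).

2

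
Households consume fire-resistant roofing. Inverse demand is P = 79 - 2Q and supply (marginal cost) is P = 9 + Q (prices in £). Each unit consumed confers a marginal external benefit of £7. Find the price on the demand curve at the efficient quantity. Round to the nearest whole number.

Social marginal benefit = demand + MEB = 86 - 2Q.
Set SMB = MC: 86 - 2Q = 9 + Q → Q* = 25.6667.
Consumer price on the demand curve at Q*: 79 − 2×25.6667 = 27.6666.

P = £28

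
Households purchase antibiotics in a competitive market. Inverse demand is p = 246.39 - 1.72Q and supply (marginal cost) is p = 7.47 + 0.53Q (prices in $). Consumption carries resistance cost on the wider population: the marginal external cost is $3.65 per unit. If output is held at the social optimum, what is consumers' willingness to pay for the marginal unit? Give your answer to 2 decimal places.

P = $66.54

Social marginal benefit = demand − MEC = 242.74 - 1.72Q.
Set SMB = MC: 242.74 - 1.72Q = 7.47 + 0.53Q → Q* = 104.5644.
Consumer price on the demand curve at Q*: 246.39 − 1.72×104.5644 = 66.5392.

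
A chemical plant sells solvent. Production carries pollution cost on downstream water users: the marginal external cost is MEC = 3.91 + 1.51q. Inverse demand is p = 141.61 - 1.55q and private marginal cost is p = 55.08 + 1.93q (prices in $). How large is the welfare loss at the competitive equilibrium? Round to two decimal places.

DWL = $172.20

Market equilibrium (private): 55.08 + 1.93q = 141.61 - 1.55q → q_m = 24.8649.
Social marginal cost = private MC + MEC = 58.99 + 3.44q.
Set SMC = demand: 58.99 + 3.44q = 141.61 - 1.55q → q* = 16.5571.
The welfare-loss triangle has base |q_m − q*| and height MEC(q_m) (the vertical gap between SMC and demand is zero at q* and MEC at q_m).
DWL = ½ × 8.3078 × 41.4561 = 172.2045.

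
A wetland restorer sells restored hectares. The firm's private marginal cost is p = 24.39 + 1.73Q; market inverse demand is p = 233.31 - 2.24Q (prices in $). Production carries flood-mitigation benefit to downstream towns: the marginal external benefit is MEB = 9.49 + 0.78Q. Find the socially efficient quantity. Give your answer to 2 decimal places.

Q* = 68.47

Social marginal cost = private MC − MEB = 14.90 + 0.95Q.
Set SMC = demand: 14.90 + 0.95Q = 233.31 - 2.24Q → Q* = 68.4671.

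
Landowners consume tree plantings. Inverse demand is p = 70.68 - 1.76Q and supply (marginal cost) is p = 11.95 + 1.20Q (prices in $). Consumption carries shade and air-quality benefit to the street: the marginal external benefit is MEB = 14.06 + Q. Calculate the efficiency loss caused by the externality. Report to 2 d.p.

DWL = $293.19

Market equilibrium (private): 11.95 + 1.20Q = 70.68 - 1.76Q → Q_m = 19.8412.
Social marginal benefit = demand + MEB = 84.74 - 0.76Q.
Set SMB = MC: 84.74 - 0.76Q = 11.95 + 1.20Q → Q* = 37.1378.
Height of the DWL triangle at Q_m is SMB(Q_m) − MC(Q_m) = MEB(Q_m) = 33.9012.
DWL = ½ × 17.2966 × 33.9012 = 293.1877.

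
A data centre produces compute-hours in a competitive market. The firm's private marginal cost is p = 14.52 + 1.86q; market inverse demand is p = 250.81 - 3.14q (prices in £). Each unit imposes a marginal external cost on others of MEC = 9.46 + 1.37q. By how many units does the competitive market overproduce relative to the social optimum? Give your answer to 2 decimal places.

11.65 units

Market equilibrium (private): 14.52 + 1.86q = 250.81 - 3.14q → q_m = 47.2580.
Social marginal cost = private MC + MEC = 23.98 + 3.23q.
Set SMC = demand: 23.98 + 3.23q = 250.81 - 3.14q → q* = 35.6091.
Gap = |47.2580 − 35.6091| = 11.6489.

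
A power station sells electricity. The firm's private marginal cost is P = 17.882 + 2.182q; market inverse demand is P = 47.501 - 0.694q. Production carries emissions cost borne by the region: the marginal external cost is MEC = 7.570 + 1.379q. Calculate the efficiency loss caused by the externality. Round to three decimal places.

DWL = 55.701

Market equilibrium (private): 17.882 + 2.182q = 47.501 - 0.694q → q_m = 10.2987.
Social marginal cost = private MC + MEC = 25.452 + 3.561q.
Set SMC = demand: 25.452 + 3.561q = 47.501 - 0.694q → q* = 5.1819.
Height of the DWL triangle at q_m is SMC(q_m) − demand(q_m) = MEC(q_m) = 21.7719.
DWL = ½ × 5.1168 × 21.7719 = 55.7012.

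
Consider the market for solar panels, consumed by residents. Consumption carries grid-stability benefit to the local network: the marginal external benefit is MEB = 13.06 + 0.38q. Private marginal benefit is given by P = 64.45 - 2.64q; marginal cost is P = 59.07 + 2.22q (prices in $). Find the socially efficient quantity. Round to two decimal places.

Social marginal benefit = demand + MEB = 77.51 - 2.26q.
Set SMB = MC: 77.51 - 2.26q = 59.07 + 2.22q → q* = 4.1161.

q* = 4.12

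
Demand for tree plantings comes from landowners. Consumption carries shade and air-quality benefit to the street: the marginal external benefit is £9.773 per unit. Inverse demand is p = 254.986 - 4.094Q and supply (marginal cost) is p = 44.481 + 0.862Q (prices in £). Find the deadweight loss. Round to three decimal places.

Market equilibrium (private): 44.481 + 0.862Q = 254.986 - 4.094Q → Q_m = 42.4748.
Social marginal benefit = demand + MEB = 264.759 - 4.094Q.
Set SMB = MC: 264.759 - 4.094Q = 44.481 + 0.862Q → Q* = 44.4467.
The loss is the area between SMB and MC from Q* to Q_m; with linear curves that's a triangle of height MEB(Q_m).
DWL = ½ × 1.9719 × 9.7730 = 9.6357.

DWL = £9.636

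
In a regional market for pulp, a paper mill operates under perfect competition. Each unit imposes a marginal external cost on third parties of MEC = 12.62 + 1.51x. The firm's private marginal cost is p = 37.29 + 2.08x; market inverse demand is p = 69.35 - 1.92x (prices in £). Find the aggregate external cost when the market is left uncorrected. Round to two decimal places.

£149.65

Market equilibrium (private): 37.29 + 2.08x = 69.35 - 1.92x → x_m = 8.0150.
Total external cost = ∫₀^{x_m} (12.62 + 1.51x) dx = 12.62×8.0150 + ½×1.51×8.0150² = 149.6507.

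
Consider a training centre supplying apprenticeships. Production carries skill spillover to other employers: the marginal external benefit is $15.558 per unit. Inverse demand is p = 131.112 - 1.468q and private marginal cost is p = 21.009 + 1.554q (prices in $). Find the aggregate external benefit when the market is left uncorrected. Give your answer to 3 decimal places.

Market equilibrium (private): 21.009 + 1.554q = 131.112 - 1.468q → q_m = 36.4338.
Total external benefit = MEB × q_m = 15.558 × 36.4338 = 566.8371.

$566.837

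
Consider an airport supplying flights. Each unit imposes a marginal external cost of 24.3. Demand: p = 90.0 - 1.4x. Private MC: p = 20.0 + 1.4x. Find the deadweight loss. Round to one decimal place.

DWL = 105.4

Market equilibrium (private): 20.0 + 1.4x = 90.0 - 1.4x → x_m = 25.0000.
Social marginal cost = private MC + MEC = 44.3 + 1.4x.
Set SMC = demand: 44.3 + 1.4x = 90.0 - 1.4x → x* = 16.3214.
The loss is the area between SMC and demand from x* to x_m; with linear curves that's a triangle of height MEC(x_m).
DWL = ½ × 8.6786 × 24.3000 = 105.4450.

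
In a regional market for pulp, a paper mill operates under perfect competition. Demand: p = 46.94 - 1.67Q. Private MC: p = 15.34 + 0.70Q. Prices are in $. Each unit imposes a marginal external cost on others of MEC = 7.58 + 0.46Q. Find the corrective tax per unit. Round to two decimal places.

tax = $11.48 per unit

Social marginal cost = private MC + MEC = 22.92 + 1.16Q.
Set SMC = demand: 22.92 + 1.16Q = 46.94 - 1.67Q → Q* = 8.4876.
The Pigouvian tax equals MEC at Q*: 7.58 + 0.46×8.4876 = 11.4843.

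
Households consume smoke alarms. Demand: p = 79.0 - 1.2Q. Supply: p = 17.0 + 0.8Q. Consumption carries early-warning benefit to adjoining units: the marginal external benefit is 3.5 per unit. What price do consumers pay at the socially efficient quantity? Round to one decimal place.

P = 39.7

Social marginal benefit = demand + MEB = 82.5 - 1.2Q.
Set SMB = MC: 82.5 - 1.2Q = 17.0 + 0.8Q → Q* = 32.7500.
Consumer price on the demand curve at Q*: 79.0 − 1.2×32.7500 = 39.7000.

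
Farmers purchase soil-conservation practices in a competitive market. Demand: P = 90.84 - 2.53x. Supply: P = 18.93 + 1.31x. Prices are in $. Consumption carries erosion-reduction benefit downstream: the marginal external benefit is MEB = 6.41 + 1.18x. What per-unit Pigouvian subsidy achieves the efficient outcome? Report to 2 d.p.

Social marginal benefit = demand + MEB = 97.25 - 1.35x.
Set SMB = MC: 97.25 - 1.35x = 18.93 + 1.31x → x* = 29.4436.
The Pigouvian subsidy equals MEB at x*: 6.41 + 1.18×29.4436 = 41.1534.

subsidy = $41.15 per unit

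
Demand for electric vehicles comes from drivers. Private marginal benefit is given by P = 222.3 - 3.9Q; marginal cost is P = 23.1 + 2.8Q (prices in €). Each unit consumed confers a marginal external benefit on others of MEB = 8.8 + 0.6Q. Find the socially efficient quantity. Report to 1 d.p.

Social marginal benefit = demand + MEB = 231.1 - 3.3Q.
Set SMB = MC: 231.1 - 3.3Q = 23.1 + 2.8Q → Q* = 34.0984.

Q* = 34.1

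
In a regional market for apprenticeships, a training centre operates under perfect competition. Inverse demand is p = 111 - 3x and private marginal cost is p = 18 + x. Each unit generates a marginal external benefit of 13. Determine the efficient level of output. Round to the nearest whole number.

Social marginal cost = private MC − MEB = 5 + x.
Set SMC = demand: 5 + x = 111 - 3x → x* = 26.5000.

x* = 27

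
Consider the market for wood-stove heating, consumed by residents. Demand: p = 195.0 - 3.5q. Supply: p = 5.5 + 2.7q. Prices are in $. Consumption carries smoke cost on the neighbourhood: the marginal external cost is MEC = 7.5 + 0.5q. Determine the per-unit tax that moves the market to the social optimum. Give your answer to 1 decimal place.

Social marginal benefit = demand − MEC = 187.5 - 4.0q.
Set SMB = MC: 187.5 - 4.0q = 5.5 + 2.7q → q* = 27.1642.
The Pigouvian tax equals MEC at q*: 7.5 + 0.5×27.1642 = 21.0821.

tax = $21.1 per unit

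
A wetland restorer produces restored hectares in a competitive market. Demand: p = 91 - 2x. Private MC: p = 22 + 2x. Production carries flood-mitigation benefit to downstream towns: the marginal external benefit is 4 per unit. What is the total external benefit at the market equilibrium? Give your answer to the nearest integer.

Market equilibrium (private): 22 + 2x = 91 - 2x → x_m = 17.2500.
Total external benefit = MEB × x_m = 4 × 17.2500 = 69.0000.

69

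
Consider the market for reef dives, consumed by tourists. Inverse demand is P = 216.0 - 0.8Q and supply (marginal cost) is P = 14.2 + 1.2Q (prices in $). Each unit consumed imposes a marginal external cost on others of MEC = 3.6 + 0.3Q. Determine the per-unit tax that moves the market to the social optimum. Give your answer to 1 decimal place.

Social marginal benefit = demand − MEC = 212.4 - 1.1Q.
Set SMB = MC: 212.4 - 1.1Q = 14.2 + 1.2Q → Q* = 86.1739.
The Pigouvian tax equals MEC at Q*: 3.6 + 0.3×86.1739 = 29.4522.

tax = $29.5 per unit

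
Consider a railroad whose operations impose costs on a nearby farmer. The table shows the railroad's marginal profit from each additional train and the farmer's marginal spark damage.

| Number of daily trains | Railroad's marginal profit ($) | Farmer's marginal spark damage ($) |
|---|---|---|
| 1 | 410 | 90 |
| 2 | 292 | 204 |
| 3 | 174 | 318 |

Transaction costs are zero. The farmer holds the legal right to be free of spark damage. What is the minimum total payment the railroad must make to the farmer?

$294

Efficient level: marginal profit ≥ marginal spark damage through level 2, so k* = 2.
With the farmer holding the right, the railroad must at least compensate total damage at k*: 90 + 204 = 294.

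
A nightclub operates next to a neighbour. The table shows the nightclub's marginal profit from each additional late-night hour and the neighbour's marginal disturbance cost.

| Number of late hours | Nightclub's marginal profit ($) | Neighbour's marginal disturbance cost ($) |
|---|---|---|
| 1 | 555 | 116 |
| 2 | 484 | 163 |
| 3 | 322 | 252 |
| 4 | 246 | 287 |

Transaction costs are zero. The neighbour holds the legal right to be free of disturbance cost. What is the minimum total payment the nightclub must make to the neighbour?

$531

Efficient level: marginal profit ≥ marginal disturbance cost through level 3, so k* = 3.
With the neighbour holding the right, the nightclub must at least compensate total damage at k*: 116 + 163 + 252 = 531.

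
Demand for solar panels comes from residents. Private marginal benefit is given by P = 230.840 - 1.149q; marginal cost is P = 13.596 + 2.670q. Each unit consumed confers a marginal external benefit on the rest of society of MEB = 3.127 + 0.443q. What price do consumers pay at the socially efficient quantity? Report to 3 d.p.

Social marginal benefit = demand + MEB = 233.967 - 0.706q.
Set SMB = MC: 233.967 - 0.706q = 13.596 + 2.670q → q* = 65.2758.
Consumer price on the demand curve at q*: 230.840 − 1.149×65.2758 = 155.8381.

P = 155.838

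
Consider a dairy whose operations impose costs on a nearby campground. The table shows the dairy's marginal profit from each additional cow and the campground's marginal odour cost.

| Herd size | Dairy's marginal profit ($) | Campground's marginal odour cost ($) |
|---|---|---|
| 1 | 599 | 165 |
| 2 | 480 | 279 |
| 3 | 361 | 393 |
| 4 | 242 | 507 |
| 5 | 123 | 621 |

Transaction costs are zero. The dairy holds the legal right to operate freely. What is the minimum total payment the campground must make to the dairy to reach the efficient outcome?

$726

Left alone the dairy would choose level 5 (marginal profit stays positive).
Efficient level: k* = 2 (marginal profit ≥ marginal odour cost through 2).
The campground must at least cover the dairy's forgone profit from cutting 5→2: 361 + 242 + 123 = 726.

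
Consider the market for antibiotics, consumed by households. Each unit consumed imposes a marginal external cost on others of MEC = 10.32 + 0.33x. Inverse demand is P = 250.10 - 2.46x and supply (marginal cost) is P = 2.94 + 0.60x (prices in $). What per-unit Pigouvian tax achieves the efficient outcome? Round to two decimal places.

Social marginal benefit = demand − MEC = 239.78 - 2.79x.
Set SMB = MC: 239.78 - 2.79x = 2.94 + 0.60x → x* = 69.8643.
The Pigouvian tax equals MEC at x*: 10.32 + 0.33×69.8643 = 33.3752.

tax = $33.38 per unit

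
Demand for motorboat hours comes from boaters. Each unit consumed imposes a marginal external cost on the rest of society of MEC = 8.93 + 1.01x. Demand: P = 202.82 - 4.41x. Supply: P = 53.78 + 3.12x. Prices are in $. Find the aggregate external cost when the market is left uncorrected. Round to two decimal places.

$374.59

Market equilibrium (private): 53.78 + 3.12x = 202.82 - 4.41x → x_m = 19.7928.
Total external cost = ∫₀^{x_m} (8.93 + 1.01x) dx = 8.93×19.7928 + ½×1.01×19.7928² = 374.5859.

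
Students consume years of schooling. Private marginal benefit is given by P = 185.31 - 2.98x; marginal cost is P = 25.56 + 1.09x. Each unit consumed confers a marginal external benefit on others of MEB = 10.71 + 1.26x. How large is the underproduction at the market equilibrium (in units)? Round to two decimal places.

Market equilibrium (private): 25.56 + 1.09x = 185.31 - 2.98x → x_m = 39.2506.
Social marginal benefit = demand + MEB = 196.02 - 1.72x.
Set SMB = MC: 196.02 - 1.72x = 25.56 + 1.09x → x* = 60.6619.
Gap = |39.2506 − 60.6619| = 21.4113.

21.41 units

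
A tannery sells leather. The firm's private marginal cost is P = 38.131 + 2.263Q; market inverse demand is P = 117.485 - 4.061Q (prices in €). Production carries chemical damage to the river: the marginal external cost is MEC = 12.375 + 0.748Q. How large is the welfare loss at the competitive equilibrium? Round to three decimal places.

Market equilibrium (private): 38.131 + 2.263Q = 117.485 - 4.061Q → Q_m = 12.5481.
Social marginal cost = private MC + MEC = 50.506 + 3.011Q.
Set SMC = demand: 50.506 + 3.011Q = 117.485 - 4.061Q → Q* = 9.4710.
Height of the DWL triangle at Q_m is SMC(Q_m) − demand(Q_m) = MEC(Q_m) = 21.7610.
DWL = ½ × 3.0771 × 21.7610 = 33.4804.

DWL = €33.480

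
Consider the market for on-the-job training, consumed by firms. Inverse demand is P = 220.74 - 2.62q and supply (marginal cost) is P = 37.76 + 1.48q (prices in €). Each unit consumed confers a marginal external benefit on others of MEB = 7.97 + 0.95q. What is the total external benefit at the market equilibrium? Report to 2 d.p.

Market equilibrium (private): 37.76 + 1.48q = 220.74 - 2.62q → q_m = 44.6293.
Total external benefit = ∫₀^{q_m} (7.97 + 0.95q) dq = 7.97×44.6293 + ½×0.95×44.6293² = 1301.7884.

€1301.79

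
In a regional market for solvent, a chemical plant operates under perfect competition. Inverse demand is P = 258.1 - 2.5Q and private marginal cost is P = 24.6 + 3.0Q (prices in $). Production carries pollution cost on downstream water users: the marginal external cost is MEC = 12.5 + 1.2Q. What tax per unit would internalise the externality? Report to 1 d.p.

Social marginal cost = private MC + MEC = 37.1 + 4.2Q.
Set SMC = demand: 37.1 + 4.2Q = 258.1 - 2.5Q → Q* = 32.9851.
The Pigouvian tax equals MEC at Q*: 12.5 + 1.2×32.9851 = 52.0821.

tax = $52.1 per unit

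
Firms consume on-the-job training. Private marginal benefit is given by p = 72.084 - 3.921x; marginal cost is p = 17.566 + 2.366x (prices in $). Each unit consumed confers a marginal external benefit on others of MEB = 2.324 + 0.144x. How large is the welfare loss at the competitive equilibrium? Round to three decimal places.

Market equilibrium (private): 17.566 + 2.366x = 72.084 - 3.921x → x_m = 8.6715.
Social marginal benefit = demand + MEB = 74.408 - 3.777x.
Set SMB = MC: 74.408 - 3.777x = 17.566 + 2.366x → x* = 9.2531.
Between x* and x_m the wedge SMB − MC runs linearly from 0 to MEB(x_m), so the loss is a triangle.
DWL = ½ × 0.5816 × 3.5727 = 1.0389.

DWL = $1.039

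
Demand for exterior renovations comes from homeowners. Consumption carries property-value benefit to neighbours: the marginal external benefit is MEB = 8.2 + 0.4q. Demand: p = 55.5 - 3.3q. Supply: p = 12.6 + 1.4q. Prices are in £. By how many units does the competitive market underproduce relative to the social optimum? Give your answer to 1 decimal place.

Market equilibrium (private): 12.6 + 1.4q = 55.5 - 3.3q → q_m = 9.1277.
Social marginal benefit = demand + MEB = 63.7 - 2.9q.
Set SMB = MC: 63.7 - 2.9q = 12.6 + 1.4q → q* = 11.8837.
Gap = |9.1277 − 11.8837| = 2.7560.

2.8 units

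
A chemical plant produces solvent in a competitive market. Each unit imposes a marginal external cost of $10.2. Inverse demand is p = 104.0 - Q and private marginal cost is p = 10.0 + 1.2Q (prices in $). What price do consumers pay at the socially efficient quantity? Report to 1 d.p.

Social marginal cost = private MC + MEC = 20.2 + 1.2Q.
Set SMC = demand: 20.2 + 1.2Q = 104.0 - Q → Q* = 38.0909.
Consumer price on the demand curve at Q*: 104.0 − 1.0×38.0909 = 65.9091.

P = $65.9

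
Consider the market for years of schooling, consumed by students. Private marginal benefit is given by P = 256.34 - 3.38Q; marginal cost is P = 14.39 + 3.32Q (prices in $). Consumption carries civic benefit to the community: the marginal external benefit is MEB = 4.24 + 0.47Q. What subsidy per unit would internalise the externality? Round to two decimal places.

subsidy = $22.81 per unit

Social marginal benefit = demand + MEB = 260.58 - 2.91Q.
Set SMB = MC: 260.58 - 2.91Q = 14.39 + 3.32Q → Q* = 39.5169.
The Pigouvian subsidy equals MEB at Q*: 4.24 + 0.47×39.5169 = 22.8129.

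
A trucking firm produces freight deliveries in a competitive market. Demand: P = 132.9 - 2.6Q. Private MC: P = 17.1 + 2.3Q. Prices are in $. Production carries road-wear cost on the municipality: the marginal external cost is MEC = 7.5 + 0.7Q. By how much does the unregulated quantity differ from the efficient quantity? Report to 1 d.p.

Market equilibrium (private): 17.1 + 2.3Q = 132.9 - 2.6Q → Q_m = 23.6327.
Social marginal cost = private MC + MEC = 24.6 + 3.0Q.
Set SMC = demand: 24.6 + 3.0Q = 132.9 - 2.6Q → Q* = 19.3393.
Gap = |23.6327 − 19.3393| = 4.2934.

4.3 units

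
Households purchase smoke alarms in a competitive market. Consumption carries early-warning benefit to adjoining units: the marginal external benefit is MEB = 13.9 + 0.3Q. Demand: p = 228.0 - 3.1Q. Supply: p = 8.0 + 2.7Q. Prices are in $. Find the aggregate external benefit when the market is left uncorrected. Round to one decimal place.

$743.1

Market equilibrium (private): 8.0 + 2.7Q = 228.0 - 3.1Q → Q_m = 37.9310.
Total external benefit = ∫₀^{Q_m} (13.9 + 0.3Q) dQ = 13.9×37.9310 + ½×0.3×37.9310² = 743.0550.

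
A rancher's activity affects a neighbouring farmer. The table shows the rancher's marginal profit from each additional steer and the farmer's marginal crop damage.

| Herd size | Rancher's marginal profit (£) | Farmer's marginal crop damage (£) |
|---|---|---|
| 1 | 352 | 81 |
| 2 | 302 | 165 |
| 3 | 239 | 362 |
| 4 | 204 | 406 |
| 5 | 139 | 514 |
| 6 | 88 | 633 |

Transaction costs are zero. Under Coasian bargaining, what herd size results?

2

Bargaining reaches the level where marginal profit last exceeds marginal crop damage.
That holds through level 2 (302 ≥ 165) but not at 3 (239 < 362).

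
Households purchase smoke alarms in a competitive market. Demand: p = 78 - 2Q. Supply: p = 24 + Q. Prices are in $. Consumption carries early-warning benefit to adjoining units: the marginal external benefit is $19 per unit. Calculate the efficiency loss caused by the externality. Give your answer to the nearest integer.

DWL = $60

Market equilibrium (private): 24 + Q = 78 - 2Q → Q_m = 18.0000.
Social marginal benefit = demand + MEB = 97 - 2Q.
Set SMB = MC: 97 - 2Q = 24 + Q → Q* = 24.3333.
Between Q* and Q_m the wedge SMB − MC runs linearly from 0 to MEB(Q_m), so the loss is a triangle.
DWL = ½ × 6.3333 × 19.0000 = 60.1664.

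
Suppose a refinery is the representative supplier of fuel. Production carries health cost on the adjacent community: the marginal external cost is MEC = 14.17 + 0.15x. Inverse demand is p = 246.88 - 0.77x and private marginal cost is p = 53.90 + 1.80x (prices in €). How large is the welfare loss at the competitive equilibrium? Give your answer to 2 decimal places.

Market equilibrium (private): 53.90 + 1.80x = 246.88 - 0.77x → x_m = 75.0895.
Social marginal cost = private MC + MEC = 68.07 + 1.95x.
Set SMC = demand: 68.07 + 1.95x = 246.88 - 0.77x → x* = 65.7390.
Between x* and x_m the wedge SMC − demand runs linearly from 0 to MEC(x_m), so the loss is a triangle.
DWL = ½ × 9.3505 × 25.4334 = 118.9075.

DWL = €118.91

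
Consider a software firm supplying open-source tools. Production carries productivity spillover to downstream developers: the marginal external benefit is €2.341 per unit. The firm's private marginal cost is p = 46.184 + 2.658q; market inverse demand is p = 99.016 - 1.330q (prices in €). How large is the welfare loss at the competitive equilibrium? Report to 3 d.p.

DWL = €0.687

Market equilibrium (private): 46.184 + 2.658q = 99.016 - 1.330q → q_m = 13.2477.
Social marginal cost = private MC − MEB = 43.843 + 2.658q.
Set SMC = demand: 43.843 + 2.658q = 99.016 - 1.330q → q* = 13.8348.
Between q* and q_m the wedge demand − SMC runs linearly from 0 to MEB(q_m), so the loss is a triangle.
DWL = ½ × 0.5871 × 2.3410 = 0.6872.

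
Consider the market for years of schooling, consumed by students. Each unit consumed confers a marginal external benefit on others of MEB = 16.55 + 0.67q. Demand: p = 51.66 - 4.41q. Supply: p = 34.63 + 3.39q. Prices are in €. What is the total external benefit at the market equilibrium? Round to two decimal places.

Market equilibrium (private): 34.63 + 3.39q = 51.66 - 4.41q → q_m = 2.1833.
Total external benefit = ∫₀^{q_m} (16.55 + 0.67q) dq = 16.55×2.1833 + ½×0.67×2.1833² = 37.7305.

€37.73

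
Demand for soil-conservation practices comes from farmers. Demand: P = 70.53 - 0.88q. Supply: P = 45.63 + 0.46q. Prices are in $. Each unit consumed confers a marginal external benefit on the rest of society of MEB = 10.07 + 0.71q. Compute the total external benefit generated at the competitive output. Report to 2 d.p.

$309.70

Market equilibrium (private): 45.63 + 0.46q = 70.53 - 0.88q → q_m = 18.5821.
Total external benefit = ∫₀^{q_m} (10.07 + 0.71q) dq = 10.07×18.5821 + ½×0.71×18.5821² = 309.7013.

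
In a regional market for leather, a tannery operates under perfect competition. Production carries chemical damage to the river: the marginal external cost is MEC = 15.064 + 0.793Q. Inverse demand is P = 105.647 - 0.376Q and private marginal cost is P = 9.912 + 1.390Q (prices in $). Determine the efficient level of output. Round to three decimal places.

Q* = 31.524

Social marginal cost = private MC + MEC = 24.976 + 2.183Q.
Set SMC = demand: 24.976 + 2.183Q = 105.647 - 0.376Q → Q* = 31.5244.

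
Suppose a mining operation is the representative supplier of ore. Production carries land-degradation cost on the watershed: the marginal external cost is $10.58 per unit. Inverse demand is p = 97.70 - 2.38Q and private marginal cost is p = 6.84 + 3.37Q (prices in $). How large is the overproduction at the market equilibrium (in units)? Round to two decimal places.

1.84 units

Market equilibrium (private): 6.84 + 3.37Q = 97.70 - 2.38Q → Q_m = 15.8017.
Social marginal cost = private MC + MEC = 17.42 + 3.37Q.
Set SMC = demand: 17.42 + 3.37Q = 97.70 - 2.38Q → Q* = 13.9617.
Gap = |15.8017 − 13.9617| = 1.8400.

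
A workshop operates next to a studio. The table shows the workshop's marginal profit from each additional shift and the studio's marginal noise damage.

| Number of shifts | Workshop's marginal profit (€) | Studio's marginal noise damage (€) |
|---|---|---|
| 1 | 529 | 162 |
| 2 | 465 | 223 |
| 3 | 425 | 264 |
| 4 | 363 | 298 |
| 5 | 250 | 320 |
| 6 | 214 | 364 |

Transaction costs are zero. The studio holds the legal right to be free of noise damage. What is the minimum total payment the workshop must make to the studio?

€947

Efficient level: marginal profit ≥ marginal noise damage through level 4, so k* = 4.
With the studio holding the right, the workshop must at least compensate total damage at k*: 162 + 223 + 264 + 298 = 947.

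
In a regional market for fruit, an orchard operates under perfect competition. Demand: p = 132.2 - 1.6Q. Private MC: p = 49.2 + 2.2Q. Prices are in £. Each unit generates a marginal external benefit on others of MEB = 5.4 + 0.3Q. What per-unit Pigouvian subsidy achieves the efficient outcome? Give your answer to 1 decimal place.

Social marginal cost = private MC − MEB = 43.8 + 1.9Q.
Set SMC = demand: 43.8 + 1.9Q = 132.2 - 1.6Q → Q* = 25.2571.
The Pigouvian subsidy equals MEB at Q*: 5.4 + 0.3×25.2571 = 12.9771.

subsidy = £13.0 per unit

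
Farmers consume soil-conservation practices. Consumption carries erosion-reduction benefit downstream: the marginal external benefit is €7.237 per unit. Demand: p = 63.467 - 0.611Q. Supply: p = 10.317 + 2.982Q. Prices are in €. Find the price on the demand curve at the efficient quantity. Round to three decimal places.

Social marginal benefit = demand + MEB = 70.704 - 0.611Q.
Set SMB = MC: 70.704 - 0.611Q = 10.317 + 2.982Q → Q* = 16.8068.
Consumer price on the demand curve at Q*: 63.467 − 0.611×16.8068 = 53.1980.

P = €53.198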